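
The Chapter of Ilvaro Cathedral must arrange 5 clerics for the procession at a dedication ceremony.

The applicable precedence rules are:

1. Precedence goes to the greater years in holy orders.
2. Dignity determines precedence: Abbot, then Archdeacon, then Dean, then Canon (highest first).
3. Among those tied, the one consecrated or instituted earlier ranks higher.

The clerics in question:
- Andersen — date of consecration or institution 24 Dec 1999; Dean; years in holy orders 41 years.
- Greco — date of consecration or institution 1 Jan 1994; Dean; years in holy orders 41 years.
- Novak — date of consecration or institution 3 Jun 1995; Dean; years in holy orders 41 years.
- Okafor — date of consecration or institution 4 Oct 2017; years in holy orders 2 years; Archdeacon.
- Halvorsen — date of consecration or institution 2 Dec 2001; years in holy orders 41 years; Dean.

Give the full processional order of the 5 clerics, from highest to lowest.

By years in holy orders (higher first): Greco, Novak, Andersen and Halvorsen (each 41 years); then Okafor (2 years).
Greco, Novak, Andersen and Halvorsen are each Dean, so the next rule applies.
Among Greco, Novak, Andersen and Halvorsen, by date of consecration or institution (earlier first): Greco (1 Jan 1994) before Novak (3 Jun 1995) before Andersen (24 Dec 1999) before Halvorsen (2 Dec 2001).
Full order: Greco, Novak, Andersen, Halvorsen, Okafor.

Greco, Novak, Andersen, Halvorsen, Okafor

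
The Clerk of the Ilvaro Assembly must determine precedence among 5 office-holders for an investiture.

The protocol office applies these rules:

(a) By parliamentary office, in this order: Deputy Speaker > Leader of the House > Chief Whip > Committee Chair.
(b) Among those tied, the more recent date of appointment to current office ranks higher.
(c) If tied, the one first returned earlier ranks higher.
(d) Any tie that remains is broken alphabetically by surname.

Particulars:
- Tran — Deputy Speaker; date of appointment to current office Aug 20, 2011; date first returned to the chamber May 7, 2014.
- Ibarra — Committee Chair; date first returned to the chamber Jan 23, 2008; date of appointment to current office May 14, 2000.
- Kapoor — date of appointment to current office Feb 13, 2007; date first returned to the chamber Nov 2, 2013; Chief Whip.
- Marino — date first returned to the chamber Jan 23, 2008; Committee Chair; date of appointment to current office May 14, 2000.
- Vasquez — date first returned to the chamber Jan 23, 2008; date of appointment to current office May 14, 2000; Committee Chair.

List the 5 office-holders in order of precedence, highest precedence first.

Tran, Kapoor, Ibarra, Marino, Vasquez

By parliamentary office: Tran (Deputy Speaker); then Kapoor (Chief Whip); then Ibarra, Marino and Vasquez (Committee Chair).
Ibarra, Marino and Vasquez all have date of appointment to current office May 14, 2000, so the next rule applies.
Ibarra, Marino and Vasquez all have date first returned to the chamber Jan 23, 2008, so the next rule applies.
Among Ibarra, Marino and Vasquez, alphabetically by surname: Ibarra before Marino before Vasquez.
Full order: Tran, Kapoor, Ibarra, Marino, Vasquez.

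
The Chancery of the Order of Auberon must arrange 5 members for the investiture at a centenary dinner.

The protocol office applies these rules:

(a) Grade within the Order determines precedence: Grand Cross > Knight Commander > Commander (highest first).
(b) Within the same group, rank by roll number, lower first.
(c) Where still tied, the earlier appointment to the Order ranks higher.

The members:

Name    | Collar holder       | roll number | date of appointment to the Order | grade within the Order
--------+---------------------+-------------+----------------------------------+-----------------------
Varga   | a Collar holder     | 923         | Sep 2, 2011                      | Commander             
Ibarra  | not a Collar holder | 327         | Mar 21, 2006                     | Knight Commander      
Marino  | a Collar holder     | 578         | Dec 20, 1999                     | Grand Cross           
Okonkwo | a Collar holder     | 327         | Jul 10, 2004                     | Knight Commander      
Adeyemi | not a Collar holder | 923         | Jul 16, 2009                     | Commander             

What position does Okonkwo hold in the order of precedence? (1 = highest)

By grade within the Order: Marino (Grand Cross); then Okonkwo and Ibarra (Knight Commander); then Adeyemi and Varga (Commander).
Okonkwo and Ibarra both have roll number 327, so the next rule applies.
Among Okonkwo and Ibarra, by date of appointment to the Order (earlier first): Okonkwo (Jul 10, 2004) before Ibarra (Mar 21, 2006).
Adeyemi and Varga both have roll number 923, so the next rule applies.
Among Adeyemi and Varga, by date of appointment to the Order (earlier first): Adeyemi (Jul 16, 2009) before Varga (Sep 2, 2011).
Order: Marino, Okonkwo, Ibarra, Adeyemi, Varga. So position 2.

2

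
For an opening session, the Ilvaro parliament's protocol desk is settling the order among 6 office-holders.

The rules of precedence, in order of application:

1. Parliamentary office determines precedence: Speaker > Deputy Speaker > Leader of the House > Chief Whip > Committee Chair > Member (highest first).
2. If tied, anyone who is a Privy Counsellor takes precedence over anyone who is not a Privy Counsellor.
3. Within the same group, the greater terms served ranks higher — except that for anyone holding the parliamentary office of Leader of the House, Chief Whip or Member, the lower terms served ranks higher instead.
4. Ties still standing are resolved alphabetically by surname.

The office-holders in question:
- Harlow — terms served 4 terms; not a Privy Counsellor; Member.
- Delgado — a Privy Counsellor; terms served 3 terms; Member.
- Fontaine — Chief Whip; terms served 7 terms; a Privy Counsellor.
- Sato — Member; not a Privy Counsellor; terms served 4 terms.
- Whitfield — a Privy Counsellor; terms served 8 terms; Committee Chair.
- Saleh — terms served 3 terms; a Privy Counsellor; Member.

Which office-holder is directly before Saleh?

By parliamentary office: Fontaine (Chief Whip); then Whitfield (Committee Chair); then Delgado, Saleh, Harlow and Sato (Member).
Among Delgado, Saleh, Harlow and Sato, a Privy Counsellor before not a Privy Counsellor: Delgado and Saleh (a Privy Counsellor) before Harlow and Sato (not a Privy Counsellor).
Delgado and Saleh both have terms served 3 terms, so the next rule applies.
Among Delgado and Saleh, alphabetically by surname: Delgado before Saleh.
Harlow and Sato both have terms served 4 terms, so the next rule applies.
Among Harlow and Sato, alphabetically by surname: Harlow before Sato.
Order: Fontaine, Whitfield, Delgado, Saleh, Harlow, Sato.

Delgado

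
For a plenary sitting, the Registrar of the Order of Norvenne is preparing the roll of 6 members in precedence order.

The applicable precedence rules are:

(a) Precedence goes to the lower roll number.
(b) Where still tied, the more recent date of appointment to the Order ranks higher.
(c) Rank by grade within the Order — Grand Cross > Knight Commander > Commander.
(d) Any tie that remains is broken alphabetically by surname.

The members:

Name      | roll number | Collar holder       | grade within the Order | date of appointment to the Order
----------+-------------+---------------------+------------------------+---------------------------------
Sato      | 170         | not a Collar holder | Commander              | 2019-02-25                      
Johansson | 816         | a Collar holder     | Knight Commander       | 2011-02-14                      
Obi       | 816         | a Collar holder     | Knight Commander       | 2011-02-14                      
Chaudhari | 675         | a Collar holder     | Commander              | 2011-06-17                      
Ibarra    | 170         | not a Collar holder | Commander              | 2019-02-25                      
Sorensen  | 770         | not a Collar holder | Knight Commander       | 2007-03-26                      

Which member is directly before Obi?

By roll number (lower first): Ibarra and Sato (both 170); then Chaudhari (675); then Sorensen (770); then Johansson and Obi (both 816).
Ibarra and Sato both have date of appointment to the Order 2019-02-25, so the next rule applies.
Ibarra and Sato are each Commander, so the next rule applies.
Among Ibarra and Sato, alphabetically by surname: Ibarra before Sato.
Johansson and Obi both have date of appointment to the Order 2011-02-14, so the next rule applies.
Johansson and Obi are each Knight Commander, so the next rule applies.
Among Johansson and Obi, alphabetically by surname: Johansson before Obi.
Order: Ibarra, Sato, Chaudhari, Sorensen, Johansson, Obi.

Johansson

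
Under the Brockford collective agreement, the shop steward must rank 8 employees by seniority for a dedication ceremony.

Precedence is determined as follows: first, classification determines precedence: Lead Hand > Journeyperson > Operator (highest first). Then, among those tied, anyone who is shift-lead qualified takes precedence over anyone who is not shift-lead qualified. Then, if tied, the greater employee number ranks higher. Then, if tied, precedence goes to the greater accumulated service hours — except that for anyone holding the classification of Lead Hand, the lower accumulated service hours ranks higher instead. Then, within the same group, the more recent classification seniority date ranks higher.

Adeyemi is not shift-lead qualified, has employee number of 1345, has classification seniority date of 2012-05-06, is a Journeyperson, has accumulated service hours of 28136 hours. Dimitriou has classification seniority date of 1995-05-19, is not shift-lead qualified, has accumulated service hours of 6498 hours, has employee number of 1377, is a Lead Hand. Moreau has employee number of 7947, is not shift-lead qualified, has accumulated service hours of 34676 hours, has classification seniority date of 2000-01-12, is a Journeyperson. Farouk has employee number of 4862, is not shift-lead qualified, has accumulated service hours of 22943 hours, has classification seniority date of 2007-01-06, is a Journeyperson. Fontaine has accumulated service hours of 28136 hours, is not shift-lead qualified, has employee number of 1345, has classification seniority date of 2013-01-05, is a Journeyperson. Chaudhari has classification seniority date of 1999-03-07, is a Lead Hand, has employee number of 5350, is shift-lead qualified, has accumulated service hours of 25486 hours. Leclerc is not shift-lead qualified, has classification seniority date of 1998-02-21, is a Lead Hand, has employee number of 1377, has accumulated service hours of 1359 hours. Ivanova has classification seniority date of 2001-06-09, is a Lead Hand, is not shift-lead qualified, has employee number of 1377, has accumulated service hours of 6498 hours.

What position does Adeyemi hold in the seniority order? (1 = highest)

By classification: Chaudhari, Leclerc, Ivanova and Dimitriou (Lead Hand); then Moreau, Farouk, Fontaine and Adeyemi (Journeyperson).
Among Chaudhari, Leclerc, Ivanova and Dimitriou, shift-lead qualified before not shift-lead qualified: Chaudhari (shift-lead qualified) before Leclerc, Ivanova and Dimitriou (not shift-lead qualified).
Leclerc, Ivanova and Dimitriou all have employee number 1377, so the next rule applies.
Among Leclerc, Ivanova and Dimitriou, by accumulated service hours (lower first) (reversed rule for this group): Leclerc (1359 hours) before Ivanova and Dimitriou (6498 hours).
Among Ivanova and Dimitriou, by classification seniority date (later first): Ivanova (2001-06-09) before Dimitriou (1995-05-19).
Moreau, Farouk, Fontaine and Adeyemi are each not shift-lead qualified, so the next rule applies.
Among Moreau, Farouk, Fontaine and Adeyemi, by employee number (higher first): Moreau (7947) before Farouk (4862) before Fontaine and Adeyemi (1345).
Fontaine and Adeyemi both have accumulated service hours 28136 hours, so the next rule applies.
Among Fontaine and Adeyemi, by classification seniority date (later first): Fontaine (2013-01-05) before Adeyemi (2012-05-06).
Order: Chaudhari, Leclerc, Ivanova, Dimitriou, Moreau, Farouk, Fontaine, Adeyemi. So position 8.

8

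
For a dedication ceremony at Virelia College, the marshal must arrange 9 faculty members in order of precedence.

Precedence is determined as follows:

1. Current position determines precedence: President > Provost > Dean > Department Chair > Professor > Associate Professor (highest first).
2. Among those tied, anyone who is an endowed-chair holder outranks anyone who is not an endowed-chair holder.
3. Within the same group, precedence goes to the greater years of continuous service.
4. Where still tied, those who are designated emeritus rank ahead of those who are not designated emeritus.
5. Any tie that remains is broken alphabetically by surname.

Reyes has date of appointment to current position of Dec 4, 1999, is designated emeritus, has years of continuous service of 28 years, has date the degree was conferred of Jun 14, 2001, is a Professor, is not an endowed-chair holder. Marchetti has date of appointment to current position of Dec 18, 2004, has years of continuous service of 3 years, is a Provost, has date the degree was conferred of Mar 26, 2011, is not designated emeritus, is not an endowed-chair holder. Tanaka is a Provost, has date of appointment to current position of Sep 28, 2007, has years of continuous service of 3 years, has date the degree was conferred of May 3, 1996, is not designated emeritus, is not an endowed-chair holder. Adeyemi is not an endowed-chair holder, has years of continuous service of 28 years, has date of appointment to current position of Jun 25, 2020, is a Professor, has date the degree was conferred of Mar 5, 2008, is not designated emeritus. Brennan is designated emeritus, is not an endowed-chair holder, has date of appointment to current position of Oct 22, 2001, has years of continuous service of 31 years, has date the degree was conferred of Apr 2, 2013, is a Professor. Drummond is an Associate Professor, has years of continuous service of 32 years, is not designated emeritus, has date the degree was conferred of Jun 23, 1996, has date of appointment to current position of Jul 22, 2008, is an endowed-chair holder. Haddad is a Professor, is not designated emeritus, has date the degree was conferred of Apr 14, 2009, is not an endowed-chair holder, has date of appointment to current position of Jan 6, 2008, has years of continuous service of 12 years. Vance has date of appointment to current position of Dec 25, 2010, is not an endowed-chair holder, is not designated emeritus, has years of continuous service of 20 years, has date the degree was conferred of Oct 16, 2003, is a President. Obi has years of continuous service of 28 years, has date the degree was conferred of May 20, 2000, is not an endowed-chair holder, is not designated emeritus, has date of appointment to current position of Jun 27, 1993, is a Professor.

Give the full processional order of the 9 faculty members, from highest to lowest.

By current position: Vance (President); then Marchetti and Tanaka (Provost); then Brennan, Reyes, Adeyemi, Obi and Haddad (Professor); then Drummond (Associate Professor).
Marchetti and Tanaka are each not an endowed-chair holder, so the next rule applies.
Marchetti and Tanaka both have years of continuous service 3 years, so the next rule applies.
Marchetti and Tanaka are each not designated emeritus, so the next rule applies.
Among Marchetti and Tanaka, alphabetically by surname: Marchetti before Tanaka.
Brennan, Reyes, Adeyemi, Obi and Haddad are each not an endowed-chair holder, so the next rule applies.
Among Brennan, Reyes, Adeyemi, Obi and Haddad, by years of continuous service (higher first): Brennan (31 years) before Reyes, Adeyemi and Obi (28 years) before Haddad (12 years).
Among Reyes, Adeyemi and Obi, designated emeritus before not designated emeritus: Reyes (designated emeritus) before Adeyemi and Obi (not designated emeritus).
Among Adeyemi and Obi, alphabetically by surname: Adeyemi before Obi.
Full order: Vance, Marchetti, Tanaka, Brennan, Reyes, Adeyemi, Obi, Haddad, Drummond.

Vance, Marchetti, Tanaka, Brennan, Reyes, Adeyemi, Obi, Haddad, Drummond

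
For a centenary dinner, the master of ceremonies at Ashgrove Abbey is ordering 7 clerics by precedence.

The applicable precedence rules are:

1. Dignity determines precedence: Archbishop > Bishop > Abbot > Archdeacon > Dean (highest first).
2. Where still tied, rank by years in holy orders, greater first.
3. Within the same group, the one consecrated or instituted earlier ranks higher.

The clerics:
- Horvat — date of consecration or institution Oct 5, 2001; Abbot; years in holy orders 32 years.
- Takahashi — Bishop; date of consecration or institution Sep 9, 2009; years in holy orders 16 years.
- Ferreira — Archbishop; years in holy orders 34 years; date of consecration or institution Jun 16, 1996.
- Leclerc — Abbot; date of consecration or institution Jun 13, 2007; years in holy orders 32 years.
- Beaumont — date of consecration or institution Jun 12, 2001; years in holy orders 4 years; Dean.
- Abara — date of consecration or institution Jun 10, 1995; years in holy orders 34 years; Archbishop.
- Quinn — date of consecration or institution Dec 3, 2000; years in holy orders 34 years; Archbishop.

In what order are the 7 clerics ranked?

By dignity: Abara, Ferreira and Quinn (Archbishop); then Takahashi (Bishop); then Horvat and Leclerc (Abbot); then Beaumont (Dean).
Abara, Ferreira and Quinn all have years in holy orders 34 years, so the next rule applies.
Among Abara, Ferreira and Quinn, by date of consecration or institution (earlier first): Abara (Jun 10, 1995) before Ferreira (Jun 16, 1996) before Quinn (Dec 3, 2000).
Horvat and Leclerc both have years in holy orders 32 years, so the next rule applies.
Among Horvat and Leclerc, by date of consecration or institution (earlier first): Horvat (Oct 5, 2001) before Leclerc (Jun 13, 2007).
Full order: Abara, Ferreira, Quinn, Takahashi, Horvat, Leclerc, Beaumont.

Abara, Ferreira, Quinn, Takahashi, Horvat, Leclerc, Beaumont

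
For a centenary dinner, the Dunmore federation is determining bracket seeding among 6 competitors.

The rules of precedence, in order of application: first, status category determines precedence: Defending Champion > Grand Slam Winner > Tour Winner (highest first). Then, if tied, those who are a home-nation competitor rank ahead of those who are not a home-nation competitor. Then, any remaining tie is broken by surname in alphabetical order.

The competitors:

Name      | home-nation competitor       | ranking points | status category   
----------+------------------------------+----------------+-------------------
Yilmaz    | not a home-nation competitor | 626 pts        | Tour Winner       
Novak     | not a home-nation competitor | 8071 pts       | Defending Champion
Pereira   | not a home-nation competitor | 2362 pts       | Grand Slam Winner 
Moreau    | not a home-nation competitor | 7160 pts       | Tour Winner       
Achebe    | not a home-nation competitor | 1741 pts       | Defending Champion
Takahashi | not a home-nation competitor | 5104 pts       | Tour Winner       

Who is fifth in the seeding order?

By status category: Achebe and Novak (Defending Champion); then Pereira (Grand Slam Winner); then Moreau, Takahashi and Yilmaz (Tour Winner).
Achebe and Novak are each not a home-nation competitor, so the next rule applies.
Among Achebe and Novak, alphabetically by surname: Achebe before Novak.
Moreau, Takahashi and Yilmaz are each not a home-nation competitor, so the next rule applies.
Among Moreau, Takahashi and Yilmaz, alphabetically by surname: Moreau before Takahashi before Yilmaz.
Order: Achebe, Novak, Pereira, Moreau, Takahashi, Yilmaz.

Takahashi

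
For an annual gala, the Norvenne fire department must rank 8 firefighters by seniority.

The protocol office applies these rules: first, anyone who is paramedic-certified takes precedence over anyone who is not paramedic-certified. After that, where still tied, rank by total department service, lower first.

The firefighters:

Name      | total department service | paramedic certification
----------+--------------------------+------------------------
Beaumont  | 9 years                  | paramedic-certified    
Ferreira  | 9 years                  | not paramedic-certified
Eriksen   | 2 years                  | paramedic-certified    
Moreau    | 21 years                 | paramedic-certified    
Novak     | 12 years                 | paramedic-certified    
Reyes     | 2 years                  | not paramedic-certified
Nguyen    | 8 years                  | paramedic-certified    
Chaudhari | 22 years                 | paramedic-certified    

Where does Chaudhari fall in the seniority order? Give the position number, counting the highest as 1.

By the first rule: Eriksen, Nguyen, Beaumont, Novak, Moreau and Chaudhari (each paramedic-certified); then Reyes and Ferreira (both not paramedic-certified).
Among Eriksen, Nguyen, Beaumont, Novak, Moreau and Chaudhari, by total department service (lower first): Eriksen (2 years) before Nguyen (8 years) before Beaumont (9 years) before Novak (12 years) before Moreau (21 years) before Chaudhari (22 years).
Among Reyes and Ferreira, by total department service (lower first): Reyes (2 years) before Ferreira (9 years).
Order: Eriksen, Nguyen, Beaumont, Novak, Moreau, Chaudhari, Reyes, Ferreira. So position 6.

6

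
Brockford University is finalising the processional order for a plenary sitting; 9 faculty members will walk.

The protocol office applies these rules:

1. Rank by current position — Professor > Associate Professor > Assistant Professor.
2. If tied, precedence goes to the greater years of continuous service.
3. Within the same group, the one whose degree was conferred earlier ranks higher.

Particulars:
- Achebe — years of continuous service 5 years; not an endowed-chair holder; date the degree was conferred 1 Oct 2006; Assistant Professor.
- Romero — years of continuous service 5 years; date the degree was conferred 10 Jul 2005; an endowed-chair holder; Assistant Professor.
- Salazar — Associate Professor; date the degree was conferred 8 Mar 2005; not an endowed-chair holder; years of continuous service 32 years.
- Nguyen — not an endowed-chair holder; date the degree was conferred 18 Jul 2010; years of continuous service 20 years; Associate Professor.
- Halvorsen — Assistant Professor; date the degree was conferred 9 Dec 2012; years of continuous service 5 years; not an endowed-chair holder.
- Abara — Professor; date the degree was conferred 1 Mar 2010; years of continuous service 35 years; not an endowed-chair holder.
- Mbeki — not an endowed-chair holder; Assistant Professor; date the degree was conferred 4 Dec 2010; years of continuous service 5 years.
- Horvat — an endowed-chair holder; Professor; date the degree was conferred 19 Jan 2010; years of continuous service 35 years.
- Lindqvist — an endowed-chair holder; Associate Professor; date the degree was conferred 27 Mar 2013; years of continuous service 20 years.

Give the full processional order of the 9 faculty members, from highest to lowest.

By current position: Horvat and Abara (Professor); then Salazar, Nguyen and Lindqvist (Associate Professor); then Romero, Achebe, Mbeki and Halvorsen (Assistant Professor).
Horvat and Abara both have years of continuous service 35 years, so the next rule applies.
Among Horvat and Abara, by date the degree was conferred (earlier first): Horvat (19 Jan 2010) before Abara (1 Mar 2010).
Among Salazar, Nguyen and Lindqvist, by years of continuous service (higher first): Salazar (32 years) before Nguyen and Lindqvist (20 years).
Among Nguyen and Lindqvist, by date the degree was conferred (earlier first): Nguyen (18 Jul 2010) before Lindqvist (27 Mar 2013).
Romero, Achebe, Mbeki and Halvorsen all have years of continuous service 5 years, so the next rule applies.
Among Romero, Achebe, Mbeki and Halvorsen, by date the degree was conferred (earlier first): Romero (10 Jul 2005) before Achebe (1 Oct 2006) before Mbeki (4 Dec 2010) before Halvorsen (9 Dec 2012).
Full order: Horvat, Abara, Salazar, Nguyen, Lindqvist, Romero, Achebe, Mbeki, Halvorsen.

Horvat, Abara, Salazar, Nguyen, Lindqvist, Romero, Achebe, Mbeki, Halvorsen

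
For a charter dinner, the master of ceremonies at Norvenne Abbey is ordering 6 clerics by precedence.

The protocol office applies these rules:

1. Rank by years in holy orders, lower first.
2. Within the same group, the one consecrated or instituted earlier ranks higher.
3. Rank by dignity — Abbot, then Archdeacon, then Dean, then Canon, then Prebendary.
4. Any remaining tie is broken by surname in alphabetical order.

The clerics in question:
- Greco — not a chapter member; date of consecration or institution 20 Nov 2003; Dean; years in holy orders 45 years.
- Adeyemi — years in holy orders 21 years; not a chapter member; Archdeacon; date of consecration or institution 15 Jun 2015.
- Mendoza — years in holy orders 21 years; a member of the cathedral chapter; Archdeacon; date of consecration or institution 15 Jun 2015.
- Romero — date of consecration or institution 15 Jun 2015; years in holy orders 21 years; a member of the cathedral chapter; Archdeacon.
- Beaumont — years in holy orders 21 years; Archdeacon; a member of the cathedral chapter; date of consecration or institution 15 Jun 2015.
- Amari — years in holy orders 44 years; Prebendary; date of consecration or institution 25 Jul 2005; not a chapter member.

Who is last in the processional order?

Greco

By years in holy orders (lower first): Adeyemi, Beaumont, Mendoza and Romero (each 21 years); then Amari (44 years); then Greco (45 years).
Adeyemi, Beaumont, Mendoza and Romero all have date of consecration or institution 15 Jun 2015, so the next rule applies.
Adeyemi, Beaumont, Mendoza and Romero are each Archdeacon, so the next rule applies.
Among Adeyemi, Beaumont, Mendoza and Romero, alphabetically by surname: Adeyemi before Beaumont before Mendoza before Romero.
Order: Adeyemi, Beaumont, Mendoza, Romero, Amari, Greco.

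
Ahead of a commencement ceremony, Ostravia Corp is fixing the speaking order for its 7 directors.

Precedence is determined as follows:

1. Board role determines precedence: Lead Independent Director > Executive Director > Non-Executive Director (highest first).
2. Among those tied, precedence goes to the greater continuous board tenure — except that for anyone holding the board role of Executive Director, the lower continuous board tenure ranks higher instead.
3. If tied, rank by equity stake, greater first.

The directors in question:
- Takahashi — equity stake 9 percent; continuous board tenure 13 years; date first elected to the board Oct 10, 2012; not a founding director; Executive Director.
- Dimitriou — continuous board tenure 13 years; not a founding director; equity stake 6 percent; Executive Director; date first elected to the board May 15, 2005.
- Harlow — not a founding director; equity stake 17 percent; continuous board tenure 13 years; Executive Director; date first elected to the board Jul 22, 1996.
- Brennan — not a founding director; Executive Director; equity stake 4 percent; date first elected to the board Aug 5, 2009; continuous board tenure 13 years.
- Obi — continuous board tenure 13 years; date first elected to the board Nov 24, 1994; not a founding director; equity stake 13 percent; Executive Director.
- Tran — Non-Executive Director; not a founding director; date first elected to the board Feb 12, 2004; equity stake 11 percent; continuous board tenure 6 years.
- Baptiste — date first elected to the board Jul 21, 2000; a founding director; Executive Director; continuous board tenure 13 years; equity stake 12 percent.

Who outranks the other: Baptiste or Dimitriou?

Baptiste

By board role: Harlow, Obi, Baptiste, Takahashi, Dimitriou and Brennan (Executive Director); then Tran (Non-Executive Director).
Harlow, Obi, Baptiste, Takahashi, Dimitriou and Brennan all have continuous board tenure 13 years, so the next rule applies.
Among Harlow, Obi, Baptiste, Takahashi, Dimitriou and Brennan, by equity stake (higher first): Harlow (17 percent) before Obi (13 percent) before Baptiste (12 percent) before Takahashi (9 percent) before Dimitriou (6 percent) before Brennan (4 percent).
So Baptiste takes precedence.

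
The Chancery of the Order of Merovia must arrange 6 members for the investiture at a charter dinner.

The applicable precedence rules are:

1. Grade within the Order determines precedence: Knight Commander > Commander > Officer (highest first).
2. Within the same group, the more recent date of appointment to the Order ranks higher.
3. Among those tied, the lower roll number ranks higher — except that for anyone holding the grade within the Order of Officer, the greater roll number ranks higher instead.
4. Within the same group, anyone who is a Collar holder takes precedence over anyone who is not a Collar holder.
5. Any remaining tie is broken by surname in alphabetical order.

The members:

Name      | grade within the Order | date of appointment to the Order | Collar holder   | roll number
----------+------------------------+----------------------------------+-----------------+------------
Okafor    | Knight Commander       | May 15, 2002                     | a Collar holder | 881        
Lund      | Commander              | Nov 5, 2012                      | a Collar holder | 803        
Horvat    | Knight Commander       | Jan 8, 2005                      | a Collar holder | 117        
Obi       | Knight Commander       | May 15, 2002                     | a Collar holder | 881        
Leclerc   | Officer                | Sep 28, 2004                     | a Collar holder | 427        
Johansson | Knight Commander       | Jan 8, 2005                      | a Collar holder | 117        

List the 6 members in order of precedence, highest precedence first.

By grade within the Order: Horvat, Johansson, Obi and Okafor (Knight Commander); then Lund (Commander); then Leclerc (Officer).
Among Horvat, Johansson, Obi and Okafor, by date of appointment to the Order (later first): Horvat and Johansson (Jan 8, 2005) before Obi and Okafor (May 15, 2002).
Horvat and Johansson both have roll number 117, so the next rule applies.
Horvat and Johansson are each a Collar holder, so the next rule applies.
Among Horvat and Johansson, alphabetically by surname: Horvat before Johansson.
Obi and Okafor both have roll number 881, so the next rule applies.
Obi and Okafor are each a Collar holder, so the next rule applies.
Among Obi and Okafor, alphabetically by surname: Obi before Okafor.
Full order: Horvat, Johansson, Obi, Okafor, Lund, Leclerc.

Horvat, Johansson, Obi, Okafor, Lund, Leclerc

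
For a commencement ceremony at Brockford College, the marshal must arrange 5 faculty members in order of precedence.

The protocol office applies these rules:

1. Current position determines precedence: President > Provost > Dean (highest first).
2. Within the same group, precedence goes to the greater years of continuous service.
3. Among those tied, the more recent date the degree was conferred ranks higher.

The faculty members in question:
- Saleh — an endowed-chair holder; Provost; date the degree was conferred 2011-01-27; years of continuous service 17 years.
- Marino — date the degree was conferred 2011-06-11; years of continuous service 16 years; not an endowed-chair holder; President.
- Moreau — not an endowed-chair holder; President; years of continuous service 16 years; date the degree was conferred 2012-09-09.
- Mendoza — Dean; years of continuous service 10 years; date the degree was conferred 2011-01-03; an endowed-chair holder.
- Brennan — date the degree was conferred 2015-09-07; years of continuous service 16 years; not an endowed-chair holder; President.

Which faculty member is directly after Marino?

By current position: Brennan, Moreau and Marino (President); then Saleh (Provost); then Mendoza (Dean).
Brennan, Moreau and Marino all have years of continuous service 16 years, so the next rule applies.
Among Brennan, Moreau and Marino, by date the degree was conferred (later first): Brennan (2015-09-07) before Moreau (2012-09-09) before Marino (2011-06-11).
Order: Brennan, Moreau, Marino, Saleh, Mendoza.

Saleh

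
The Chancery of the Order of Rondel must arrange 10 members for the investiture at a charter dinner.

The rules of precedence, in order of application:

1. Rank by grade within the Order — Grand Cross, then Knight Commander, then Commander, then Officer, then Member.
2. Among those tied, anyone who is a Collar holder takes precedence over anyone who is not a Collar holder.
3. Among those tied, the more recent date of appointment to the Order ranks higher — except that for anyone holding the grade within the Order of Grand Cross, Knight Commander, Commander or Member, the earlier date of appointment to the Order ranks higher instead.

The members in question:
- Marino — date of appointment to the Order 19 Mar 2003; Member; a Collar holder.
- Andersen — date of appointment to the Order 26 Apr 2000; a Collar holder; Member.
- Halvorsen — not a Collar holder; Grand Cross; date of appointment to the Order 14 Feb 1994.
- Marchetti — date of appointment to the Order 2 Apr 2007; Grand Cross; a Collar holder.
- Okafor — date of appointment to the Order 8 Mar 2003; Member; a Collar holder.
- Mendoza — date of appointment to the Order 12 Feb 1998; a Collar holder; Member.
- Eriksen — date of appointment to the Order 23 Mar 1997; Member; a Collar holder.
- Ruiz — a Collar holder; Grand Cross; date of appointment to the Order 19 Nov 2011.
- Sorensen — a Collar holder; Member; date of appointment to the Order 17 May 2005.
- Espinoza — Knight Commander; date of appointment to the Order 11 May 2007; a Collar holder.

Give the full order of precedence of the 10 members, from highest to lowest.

By grade within the Order: Marchetti, Ruiz and Halvorsen (Grand Cross); then Espinoza (Knight Commander); then Eriksen, Mendoza, Andersen, Okafor, Marino and Sorensen (Member).
Among Marchetti, Ruiz and Halvorsen, a Collar holder before not a Collar holder: Marchetti and Ruiz (a Collar holder) before Halvorsen (not a Collar holder).
Among Marchetti and Ruiz, by date of appointment to the Order (earlier first) (reversed rule for this group): Marchetti (2 Apr 2007) before Ruiz (19 Nov 2011).
Eriksen, Mendoza, Andersen, Okafor, Marino and Sorensen are each a Collar holder, so the next rule applies.
Among Eriksen, Mendoza, Andersen, Okafor, Marino and Sorensen, by date of appointment to the Order (earlier first) (reversed rule for this group): Eriksen (23 Mar 1997) before Mendoza (12 Feb 1998) before Andersen (26 Apr 2000) before Okafor (8 Mar 2003) before Marino (19 Mar 2003) before Sorensen (17 May 2005).
Full order: Marchetti, Ruiz, Halvorsen, Espinoza, Eriksen, Mendoza, Andersen, Okafor, Marino, Sorensen.

Marchetti, Ruiz, Halvorsen, Espinoza, Eriksen, Mendoza, Andersen, Okafor, Marino, Sorensen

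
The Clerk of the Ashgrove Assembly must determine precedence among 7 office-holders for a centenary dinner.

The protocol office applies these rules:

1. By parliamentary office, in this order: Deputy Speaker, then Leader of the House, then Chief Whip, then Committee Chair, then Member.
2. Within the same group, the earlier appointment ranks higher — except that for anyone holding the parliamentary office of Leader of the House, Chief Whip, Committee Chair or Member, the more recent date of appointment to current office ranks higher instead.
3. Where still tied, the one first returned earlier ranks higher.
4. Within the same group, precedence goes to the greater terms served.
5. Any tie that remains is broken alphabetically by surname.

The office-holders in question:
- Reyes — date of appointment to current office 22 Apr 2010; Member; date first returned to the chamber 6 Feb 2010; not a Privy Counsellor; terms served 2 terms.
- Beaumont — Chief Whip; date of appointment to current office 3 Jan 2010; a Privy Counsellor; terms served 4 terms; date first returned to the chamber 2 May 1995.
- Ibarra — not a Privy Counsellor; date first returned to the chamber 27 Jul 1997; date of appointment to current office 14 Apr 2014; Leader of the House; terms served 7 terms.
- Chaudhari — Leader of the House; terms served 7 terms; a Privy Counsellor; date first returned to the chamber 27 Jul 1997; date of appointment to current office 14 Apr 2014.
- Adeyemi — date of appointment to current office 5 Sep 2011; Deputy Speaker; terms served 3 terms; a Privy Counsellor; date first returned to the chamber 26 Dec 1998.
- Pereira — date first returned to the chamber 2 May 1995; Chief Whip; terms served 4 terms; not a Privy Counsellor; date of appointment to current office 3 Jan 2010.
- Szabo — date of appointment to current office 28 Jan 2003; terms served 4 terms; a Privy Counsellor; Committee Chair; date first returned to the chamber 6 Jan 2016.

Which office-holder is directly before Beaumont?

By parliamentary office: Adeyemi (Deputy Speaker); then Chaudhari and Ibarra (Leader of the House); then Beaumont and Pereira (Chief Whip); then Szabo (Committee Chair); then Reyes (Member).
Chaudhari and Ibarra both have date of appointment to current office 14 Apr 2014, so the next rule applies.
Chaudhari and Ibarra both have date first returned to the chamber 27 Jul 1997, so the next rule applies.
Chaudhari and Ibarra both have terms served 7 terms, so the next rule applies.
Among Chaudhari and Ibarra, alphabetically by surname: Chaudhari before Ibarra.
Beaumont and Pereira both have date of appointment to current office 3 Jan 2010, so the next rule applies.
Beaumont and Pereira both have date first returned to the chamber 2 May 1995, so the next rule applies.
Beaumont and Pereira both have terms served 4 terms, so the next rule applies.
Among Beaumont and Pereira, alphabetically by surname: Beaumont before Pereira.
Order: Adeyemi, Chaudhari, Ibarra, Beaumont, Pereira, Szabo, Reyes.

Ibarra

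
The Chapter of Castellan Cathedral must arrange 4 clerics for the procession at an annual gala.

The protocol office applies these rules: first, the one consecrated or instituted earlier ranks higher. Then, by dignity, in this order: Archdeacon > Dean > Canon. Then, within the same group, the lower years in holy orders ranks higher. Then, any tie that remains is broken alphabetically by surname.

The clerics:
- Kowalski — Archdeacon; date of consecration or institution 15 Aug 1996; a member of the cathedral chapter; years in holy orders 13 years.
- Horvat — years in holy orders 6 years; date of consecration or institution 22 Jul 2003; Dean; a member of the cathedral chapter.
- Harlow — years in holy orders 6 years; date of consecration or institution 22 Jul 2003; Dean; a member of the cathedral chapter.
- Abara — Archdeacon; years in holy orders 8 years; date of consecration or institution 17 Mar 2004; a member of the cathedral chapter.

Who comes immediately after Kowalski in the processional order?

Harlow

By date of consecration or institution (earlier first): Kowalski (15 Aug 1996); then Harlow and Horvat (both 22 Jul 2003); then Abara (17 Mar 2004).
Harlow and Horvat are each Dean, so the next rule applies.
Harlow and Horvat both have years in holy orders 6 years, so the next rule applies.
Among Harlow and Horvat, alphabetically by surname: Harlow before Horvat.
Order: Kowalski, Harlow, Horvat, Abara.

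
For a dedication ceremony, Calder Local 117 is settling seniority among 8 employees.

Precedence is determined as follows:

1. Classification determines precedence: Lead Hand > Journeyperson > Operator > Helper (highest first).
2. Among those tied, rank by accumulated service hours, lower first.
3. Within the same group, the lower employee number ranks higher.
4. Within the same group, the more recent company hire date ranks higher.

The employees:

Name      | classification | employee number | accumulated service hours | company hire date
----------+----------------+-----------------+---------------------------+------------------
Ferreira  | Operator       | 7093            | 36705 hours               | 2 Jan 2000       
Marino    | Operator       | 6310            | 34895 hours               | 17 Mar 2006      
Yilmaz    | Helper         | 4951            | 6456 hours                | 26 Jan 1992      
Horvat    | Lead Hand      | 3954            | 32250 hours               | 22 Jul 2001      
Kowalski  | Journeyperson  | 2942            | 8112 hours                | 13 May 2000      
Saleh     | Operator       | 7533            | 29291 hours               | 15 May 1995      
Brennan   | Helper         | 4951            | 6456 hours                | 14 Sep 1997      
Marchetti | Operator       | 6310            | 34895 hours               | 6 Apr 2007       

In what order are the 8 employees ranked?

By classification: Horvat (Lead Hand); then Kowalski (Journeyperson); then Saleh, Marchetti, Marino and Ferreira (Operator); then Brennan and Yilmaz (Helper).
Among Saleh, Marchetti, Marino and Ferreira, by accumulated service hours (lower first): Saleh (29291 hours) before Marchetti and Marino (34895 hours) before Ferreira (36705 hours).
Marchetti and Marino both have employee number 6310, so the next rule applies.
Among Marchetti and Marino, by company hire date (later first): Marchetti (6 Apr 2007) before Marino (17 Mar 2006).
Brennan and Yilmaz both have accumulated service hours 6456 hours, so the next rule applies.
Brennan and Yilmaz both have employee number 4951, so the next rule applies.
Among Brennan and Yilmaz, by company hire date (later first): Brennan (14 Sep 1997) before Yilmaz (26 Jan 1992).
Full order: Horvat, Kowalski, Saleh, Marchetti, Marino, Ferreira, Brennan, Yilmaz.

Horvat, Kowalski, Saleh, Marchetti, Marino, Ferreira, Brennan, Yilmaz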